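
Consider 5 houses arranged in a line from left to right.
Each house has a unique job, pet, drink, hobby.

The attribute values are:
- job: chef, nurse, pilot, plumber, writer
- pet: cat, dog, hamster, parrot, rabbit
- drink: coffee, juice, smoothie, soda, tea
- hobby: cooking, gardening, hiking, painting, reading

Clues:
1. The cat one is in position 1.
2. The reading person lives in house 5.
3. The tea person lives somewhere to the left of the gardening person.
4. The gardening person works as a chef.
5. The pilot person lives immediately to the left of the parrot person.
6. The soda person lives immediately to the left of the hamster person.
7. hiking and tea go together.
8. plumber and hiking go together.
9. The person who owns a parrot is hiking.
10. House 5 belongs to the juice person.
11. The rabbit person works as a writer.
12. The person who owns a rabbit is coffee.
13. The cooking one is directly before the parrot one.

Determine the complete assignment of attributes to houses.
Solution:

House | Job | Pet | Drink | Hobby
---------------------------------
  1   | pilot | cat | smoothie | cooking
  2   | plumber | parrot | tea | hiking
  3   | writer | rabbit | coffee | painting
  4   | chef | dog | soda | gardening
  5   | nurse | hamster | juice | reading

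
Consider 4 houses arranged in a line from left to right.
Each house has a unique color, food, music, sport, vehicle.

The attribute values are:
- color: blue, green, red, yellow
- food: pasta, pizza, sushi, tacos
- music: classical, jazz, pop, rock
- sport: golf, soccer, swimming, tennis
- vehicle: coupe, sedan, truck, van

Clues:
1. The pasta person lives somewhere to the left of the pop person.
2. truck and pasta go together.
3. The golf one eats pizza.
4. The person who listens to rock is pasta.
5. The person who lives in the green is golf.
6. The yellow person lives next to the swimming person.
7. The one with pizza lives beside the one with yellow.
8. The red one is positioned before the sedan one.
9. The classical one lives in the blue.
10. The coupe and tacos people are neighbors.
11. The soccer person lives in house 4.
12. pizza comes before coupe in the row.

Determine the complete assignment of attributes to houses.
Solution:

House | Color | Food | Music | Sport | Vehicle
----------------------------------------------
  1   | green | pizza | jazz | golf | van
  2   | yellow | pasta | rock | tennis | truck
  3   | red | sushi | pop | swimming | coupe
  4   | blue | tacos | classical | soccer | sedan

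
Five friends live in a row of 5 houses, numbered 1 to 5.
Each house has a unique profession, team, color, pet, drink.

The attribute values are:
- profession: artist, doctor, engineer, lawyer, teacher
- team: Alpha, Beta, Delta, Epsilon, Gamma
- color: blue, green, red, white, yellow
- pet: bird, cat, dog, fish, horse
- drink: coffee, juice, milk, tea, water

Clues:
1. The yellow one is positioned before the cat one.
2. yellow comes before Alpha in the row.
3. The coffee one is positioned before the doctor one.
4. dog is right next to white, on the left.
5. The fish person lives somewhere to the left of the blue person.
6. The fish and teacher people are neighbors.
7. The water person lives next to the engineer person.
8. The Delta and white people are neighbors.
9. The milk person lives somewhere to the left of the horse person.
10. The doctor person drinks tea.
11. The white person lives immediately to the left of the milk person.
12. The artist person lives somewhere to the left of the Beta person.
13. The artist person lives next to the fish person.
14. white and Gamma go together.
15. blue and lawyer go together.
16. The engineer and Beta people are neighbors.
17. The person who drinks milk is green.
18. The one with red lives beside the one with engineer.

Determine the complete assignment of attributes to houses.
Solution:

House | Profession | Team | Color | Pet | Drink
-----------------------------------------------
  1   | artist | Delta | red | dog | water
  2   | engineer | Gamma | white | fish | coffee
  3   | teacher | Beta | green | bird | milk
  4   | doctor | Epsilon | yellow | horse | tea
  5   | lawyer | Alpha | blue | cat | juice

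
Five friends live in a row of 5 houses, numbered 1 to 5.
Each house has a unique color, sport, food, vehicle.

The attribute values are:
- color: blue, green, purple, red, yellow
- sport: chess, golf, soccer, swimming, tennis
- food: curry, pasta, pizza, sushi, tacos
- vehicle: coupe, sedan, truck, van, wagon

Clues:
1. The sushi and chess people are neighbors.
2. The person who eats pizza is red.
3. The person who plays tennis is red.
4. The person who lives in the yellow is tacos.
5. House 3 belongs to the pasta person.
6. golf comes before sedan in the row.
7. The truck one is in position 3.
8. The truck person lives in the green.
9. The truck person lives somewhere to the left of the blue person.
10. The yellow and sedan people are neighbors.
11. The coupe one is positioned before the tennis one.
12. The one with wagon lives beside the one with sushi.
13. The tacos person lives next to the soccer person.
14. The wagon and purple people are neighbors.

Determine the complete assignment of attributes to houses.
Solution:

House | Color | Sport | Food | Vehicle
--------------------------------------
  1   | yellow | golf | tacos | wagon
  2   | purple | soccer | sushi | sedan
  3   | green | chess | pasta | truck
  4   | blue | swimming | curry | coupe
  5   | red | tennis | pizza | van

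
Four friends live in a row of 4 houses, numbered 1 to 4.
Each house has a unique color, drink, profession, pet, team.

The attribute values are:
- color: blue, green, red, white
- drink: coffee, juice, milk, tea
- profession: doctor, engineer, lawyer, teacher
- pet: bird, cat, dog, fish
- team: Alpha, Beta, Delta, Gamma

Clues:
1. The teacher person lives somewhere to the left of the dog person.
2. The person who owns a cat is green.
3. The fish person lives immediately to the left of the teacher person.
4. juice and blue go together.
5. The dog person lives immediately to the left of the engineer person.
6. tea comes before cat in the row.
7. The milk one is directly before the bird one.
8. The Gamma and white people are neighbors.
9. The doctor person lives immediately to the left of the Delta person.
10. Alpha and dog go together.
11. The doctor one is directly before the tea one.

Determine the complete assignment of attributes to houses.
Solution:

House | Color | Drink | Profession | Pet | Team
-----------------------------------------------
  1   | red | milk | doctor | fish | Gamma
  2   | white | tea | teacher | bird | Delta
  3   | blue | juice | lawyer | dog | Alpha
  4   | green | coffee | engineer | cat | Beta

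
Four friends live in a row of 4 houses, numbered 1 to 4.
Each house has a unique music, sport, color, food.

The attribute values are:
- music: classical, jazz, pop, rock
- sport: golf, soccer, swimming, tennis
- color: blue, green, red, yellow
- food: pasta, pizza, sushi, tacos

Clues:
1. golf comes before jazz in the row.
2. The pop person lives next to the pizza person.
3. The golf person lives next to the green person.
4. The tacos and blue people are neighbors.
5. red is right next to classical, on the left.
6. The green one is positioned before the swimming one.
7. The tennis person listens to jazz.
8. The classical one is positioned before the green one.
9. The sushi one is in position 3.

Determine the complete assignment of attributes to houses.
Solution:

House | Music | Sport | Color | Food
------------------------------------
  1   | pop | soccer | red | tacos
  2   | classical | golf | blue | pizza
  3   | jazz | tennis | green | sushi
  4   | rock | swimming | yellow | pasta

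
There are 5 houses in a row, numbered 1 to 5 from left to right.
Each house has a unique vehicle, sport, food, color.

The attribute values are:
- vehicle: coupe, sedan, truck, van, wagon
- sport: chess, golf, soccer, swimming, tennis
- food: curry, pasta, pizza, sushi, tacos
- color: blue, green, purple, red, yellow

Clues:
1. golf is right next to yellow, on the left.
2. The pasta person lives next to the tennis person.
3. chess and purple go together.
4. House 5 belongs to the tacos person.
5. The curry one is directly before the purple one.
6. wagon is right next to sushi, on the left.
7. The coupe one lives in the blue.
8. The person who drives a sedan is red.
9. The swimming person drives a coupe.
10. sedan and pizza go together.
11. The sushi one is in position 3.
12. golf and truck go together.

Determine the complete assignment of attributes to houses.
Solution:

House | Vehicle | Sport | Food | Color
--------------------------------------
  1   | truck | golf | pasta | green
  2   | wagon | tennis | curry | yellow
  3   | van | chess | sushi | purple
  4   | sedan | soccer | pizza | red
  5   | coupe | swimming | tacos | blue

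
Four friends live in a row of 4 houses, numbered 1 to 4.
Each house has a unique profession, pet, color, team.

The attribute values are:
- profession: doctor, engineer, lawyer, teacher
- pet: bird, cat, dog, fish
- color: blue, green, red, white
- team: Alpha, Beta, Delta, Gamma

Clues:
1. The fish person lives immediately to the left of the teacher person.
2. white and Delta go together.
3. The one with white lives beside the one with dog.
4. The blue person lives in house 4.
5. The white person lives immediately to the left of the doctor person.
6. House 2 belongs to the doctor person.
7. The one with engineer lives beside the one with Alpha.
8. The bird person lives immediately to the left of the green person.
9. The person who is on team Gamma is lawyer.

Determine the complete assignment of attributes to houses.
Solution:

House | Profession | Pet | Color | Team
---------------------------------------
  1   | engineer | bird | white | Delta
  2   | doctor | dog | green | Alpha
  3   | lawyer | fish | red | Gamma
  4   | teacher | cat | blue | Beta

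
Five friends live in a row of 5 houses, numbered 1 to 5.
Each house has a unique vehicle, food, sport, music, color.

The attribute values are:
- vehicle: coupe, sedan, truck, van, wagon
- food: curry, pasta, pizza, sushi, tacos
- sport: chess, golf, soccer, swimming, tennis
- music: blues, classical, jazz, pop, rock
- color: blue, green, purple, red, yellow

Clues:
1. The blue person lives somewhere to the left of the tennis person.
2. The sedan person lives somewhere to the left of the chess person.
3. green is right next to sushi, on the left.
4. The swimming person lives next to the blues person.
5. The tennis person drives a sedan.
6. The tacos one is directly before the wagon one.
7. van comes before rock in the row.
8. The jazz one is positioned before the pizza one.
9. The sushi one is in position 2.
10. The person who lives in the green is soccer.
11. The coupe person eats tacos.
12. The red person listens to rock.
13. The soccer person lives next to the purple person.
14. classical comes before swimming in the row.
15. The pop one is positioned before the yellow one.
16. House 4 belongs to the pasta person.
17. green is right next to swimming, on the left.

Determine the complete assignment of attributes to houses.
Solution:

House | Vehicle | Food | Sport | Music | Color
----------------------------------------------
  1   | coupe | tacos | soccer | classical | green
  2   | wagon | sushi | swimming | pop | purple
  3   | van | curry | golf | blues | blue
  4   | sedan | pasta | tennis | jazz | yellow
  5   | truck | pizza | chess | rock | red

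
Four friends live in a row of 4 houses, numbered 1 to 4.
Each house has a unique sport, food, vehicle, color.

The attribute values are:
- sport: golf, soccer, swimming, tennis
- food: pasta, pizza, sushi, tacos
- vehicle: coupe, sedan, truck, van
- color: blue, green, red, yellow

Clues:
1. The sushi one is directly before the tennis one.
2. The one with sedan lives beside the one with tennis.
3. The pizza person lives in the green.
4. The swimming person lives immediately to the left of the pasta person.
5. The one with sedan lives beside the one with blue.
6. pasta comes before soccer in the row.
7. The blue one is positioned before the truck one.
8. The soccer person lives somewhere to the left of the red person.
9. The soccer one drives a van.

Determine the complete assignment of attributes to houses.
Solution:

House | Sport | Food | Vehicle | Color
--------------------------------------
  1   | swimming | sushi | sedan | yellow
  2   | tennis | pasta | coupe | blue
  3   | soccer | pizza | van | green
  4   | golf | tacos | truck | red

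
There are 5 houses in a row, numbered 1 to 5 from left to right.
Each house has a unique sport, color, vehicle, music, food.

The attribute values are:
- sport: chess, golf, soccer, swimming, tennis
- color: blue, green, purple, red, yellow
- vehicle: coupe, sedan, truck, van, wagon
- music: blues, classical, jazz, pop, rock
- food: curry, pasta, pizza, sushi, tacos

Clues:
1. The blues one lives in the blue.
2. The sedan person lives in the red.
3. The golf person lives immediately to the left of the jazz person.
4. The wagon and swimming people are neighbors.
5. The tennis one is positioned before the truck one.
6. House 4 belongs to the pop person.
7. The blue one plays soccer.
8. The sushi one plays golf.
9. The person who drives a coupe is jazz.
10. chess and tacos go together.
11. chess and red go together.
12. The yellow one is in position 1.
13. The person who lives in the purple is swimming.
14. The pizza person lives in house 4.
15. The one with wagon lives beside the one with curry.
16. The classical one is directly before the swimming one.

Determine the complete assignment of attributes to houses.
Solution:

House | Sport | Color | Vehicle | Music | Food
----------------------------------------------
  1   | golf | yellow | wagon | classical | sushi
  2   | swimming | purple | coupe | jazz | curry
  3   | chess | red | sedan | rock | tacos
  4   | tennis | green | van | pop | pizza
  5   | soccer | blue | truck | blues | pasta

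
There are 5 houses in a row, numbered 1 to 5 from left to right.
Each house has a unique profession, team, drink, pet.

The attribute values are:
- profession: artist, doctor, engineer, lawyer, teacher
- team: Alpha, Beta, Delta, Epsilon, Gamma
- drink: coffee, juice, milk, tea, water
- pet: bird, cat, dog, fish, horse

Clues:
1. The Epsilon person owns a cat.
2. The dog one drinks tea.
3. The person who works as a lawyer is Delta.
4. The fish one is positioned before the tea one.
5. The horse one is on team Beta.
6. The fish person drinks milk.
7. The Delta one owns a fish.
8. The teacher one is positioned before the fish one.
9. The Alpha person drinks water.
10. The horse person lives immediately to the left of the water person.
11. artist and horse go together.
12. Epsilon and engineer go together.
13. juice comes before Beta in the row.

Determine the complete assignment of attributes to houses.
Solution:

House | Profession | Team | Drink | Pet
---------------------------------------
  1   | engineer | Epsilon | juice | cat
  2   | artist | Beta | coffee | horse
  3   | teacher | Alpha | water | bird
  4   | lawyer | Delta | milk | fish
  5   | doctor | Gamma | tea | dog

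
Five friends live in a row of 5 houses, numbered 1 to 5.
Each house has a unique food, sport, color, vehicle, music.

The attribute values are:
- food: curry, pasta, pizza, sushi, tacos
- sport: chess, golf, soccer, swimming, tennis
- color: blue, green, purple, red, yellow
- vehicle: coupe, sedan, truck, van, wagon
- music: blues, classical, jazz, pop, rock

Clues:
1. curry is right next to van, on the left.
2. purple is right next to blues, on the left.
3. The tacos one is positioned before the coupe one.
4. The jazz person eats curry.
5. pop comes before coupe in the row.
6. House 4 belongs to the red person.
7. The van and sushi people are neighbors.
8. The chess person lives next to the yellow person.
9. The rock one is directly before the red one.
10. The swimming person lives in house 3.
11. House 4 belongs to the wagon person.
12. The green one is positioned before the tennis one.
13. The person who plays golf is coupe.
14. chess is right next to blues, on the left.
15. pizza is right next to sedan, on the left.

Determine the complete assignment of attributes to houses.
Solution:

House | Food | Sport | Color | Vehicle | Music
----------------------------------------------
  1   | curry | chess | purple | truck | jazz
  2   | pizza | soccer | yellow | van | blues
  3   | sushi | swimming | green | sedan | rock
  4   | tacos | tennis | red | wagon | pop
  5   | pasta | golf | blue | coupe | classical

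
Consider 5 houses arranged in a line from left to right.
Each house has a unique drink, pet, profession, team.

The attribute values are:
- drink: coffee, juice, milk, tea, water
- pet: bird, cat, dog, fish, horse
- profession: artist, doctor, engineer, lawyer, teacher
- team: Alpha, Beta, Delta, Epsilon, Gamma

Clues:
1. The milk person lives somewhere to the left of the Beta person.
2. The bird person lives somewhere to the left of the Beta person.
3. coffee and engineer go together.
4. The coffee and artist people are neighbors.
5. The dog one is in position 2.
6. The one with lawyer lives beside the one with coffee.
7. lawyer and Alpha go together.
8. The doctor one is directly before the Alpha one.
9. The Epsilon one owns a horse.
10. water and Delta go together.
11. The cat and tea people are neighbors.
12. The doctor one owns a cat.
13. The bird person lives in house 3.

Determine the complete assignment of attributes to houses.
Solution:

House | Drink | Pet | Profession | Team
---------------------------------------
  1   | water | cat | doctor | Delta
  2   | tea | dog | lawyer | Alpha
  3   | coffee | bird | engineer | Gamma
  4   | milk | horse | artist | Epsilon
  5   | juice | fish | teacher | Beta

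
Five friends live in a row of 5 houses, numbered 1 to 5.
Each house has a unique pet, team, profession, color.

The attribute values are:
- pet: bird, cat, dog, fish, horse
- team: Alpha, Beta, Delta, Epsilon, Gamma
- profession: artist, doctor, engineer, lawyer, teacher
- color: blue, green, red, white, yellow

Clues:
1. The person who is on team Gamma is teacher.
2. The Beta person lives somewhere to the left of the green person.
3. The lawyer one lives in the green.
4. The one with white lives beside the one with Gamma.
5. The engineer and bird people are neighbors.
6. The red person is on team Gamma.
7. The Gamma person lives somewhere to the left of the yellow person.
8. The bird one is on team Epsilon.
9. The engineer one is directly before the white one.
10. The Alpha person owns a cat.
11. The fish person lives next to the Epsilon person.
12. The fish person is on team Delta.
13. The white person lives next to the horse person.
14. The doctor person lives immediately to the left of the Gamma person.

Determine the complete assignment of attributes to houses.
Solution:

House | Pet | Team | Profession | Color
---------------------------------------
  1   | fish | Delta | engineer | blue
  2   | bird | Epsilon | doctor | white
  3   | horse | Gamma | teacher | red
  4   | dog | Beta | artist | yellow
  5   | cat | Alpha | lawyer | green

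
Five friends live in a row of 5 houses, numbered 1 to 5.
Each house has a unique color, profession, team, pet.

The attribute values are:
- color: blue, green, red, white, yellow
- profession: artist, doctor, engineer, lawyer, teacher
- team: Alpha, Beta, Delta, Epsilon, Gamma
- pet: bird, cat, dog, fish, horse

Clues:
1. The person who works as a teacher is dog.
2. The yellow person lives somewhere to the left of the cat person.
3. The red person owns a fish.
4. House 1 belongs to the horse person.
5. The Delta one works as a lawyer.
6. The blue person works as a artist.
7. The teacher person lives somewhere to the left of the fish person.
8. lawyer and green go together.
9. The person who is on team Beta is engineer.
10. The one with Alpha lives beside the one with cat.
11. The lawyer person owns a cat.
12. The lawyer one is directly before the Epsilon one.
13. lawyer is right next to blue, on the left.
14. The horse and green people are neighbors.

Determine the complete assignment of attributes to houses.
Solution:

House | Color | Profession | Team | Pet
---------------------------------------
  1   | yellow | doctor | Alpha | horse
  2   | green | lawyer | Delta | cat
  3   | blue | artist | Epsilon | bird
  4   | white | teacher | Gamma | dog
  5   | red | engineer | Beta | fish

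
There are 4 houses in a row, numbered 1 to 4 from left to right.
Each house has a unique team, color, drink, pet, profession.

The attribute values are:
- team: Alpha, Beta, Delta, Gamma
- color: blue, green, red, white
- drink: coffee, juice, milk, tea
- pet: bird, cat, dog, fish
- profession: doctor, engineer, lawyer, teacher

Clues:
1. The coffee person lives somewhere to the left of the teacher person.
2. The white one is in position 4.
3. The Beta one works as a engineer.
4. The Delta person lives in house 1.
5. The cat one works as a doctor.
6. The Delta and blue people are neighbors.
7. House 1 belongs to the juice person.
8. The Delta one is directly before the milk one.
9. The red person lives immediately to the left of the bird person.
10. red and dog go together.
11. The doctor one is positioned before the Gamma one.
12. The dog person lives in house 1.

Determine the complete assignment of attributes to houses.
Solution:

House | Team | Color | Drink | Pet | Profession
-----------------------------------------------
  1   | Delta | red | juice | dog | lawyer
  2   | Beta | blue | milk | bird | engineer
  3   | Alpha | green | coffee | cat | doctor
  4   | Gamma | white | tea | fish | teacher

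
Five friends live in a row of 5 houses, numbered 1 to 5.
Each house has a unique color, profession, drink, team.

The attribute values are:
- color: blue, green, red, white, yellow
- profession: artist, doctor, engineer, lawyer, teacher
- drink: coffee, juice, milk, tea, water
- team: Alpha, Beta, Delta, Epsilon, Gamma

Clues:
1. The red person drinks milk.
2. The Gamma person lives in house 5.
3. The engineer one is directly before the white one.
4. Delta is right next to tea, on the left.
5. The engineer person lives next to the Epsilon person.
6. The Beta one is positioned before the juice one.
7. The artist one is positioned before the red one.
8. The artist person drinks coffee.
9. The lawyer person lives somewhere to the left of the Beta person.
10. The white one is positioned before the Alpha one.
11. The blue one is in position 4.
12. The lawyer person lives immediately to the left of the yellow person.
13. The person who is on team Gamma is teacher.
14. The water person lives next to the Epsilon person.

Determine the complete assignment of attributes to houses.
Solution:

House | Color | Profession | Drink | Team
-----------------------------------------
  1   | green | engineer | water | Delta
  2   | white | lawyer | tea | Epsilon
  3   | yellow | artist | coffee | Beta
  4   | blue | doctor | juice | Alpha
  5   | red | teacher | milk | Gamma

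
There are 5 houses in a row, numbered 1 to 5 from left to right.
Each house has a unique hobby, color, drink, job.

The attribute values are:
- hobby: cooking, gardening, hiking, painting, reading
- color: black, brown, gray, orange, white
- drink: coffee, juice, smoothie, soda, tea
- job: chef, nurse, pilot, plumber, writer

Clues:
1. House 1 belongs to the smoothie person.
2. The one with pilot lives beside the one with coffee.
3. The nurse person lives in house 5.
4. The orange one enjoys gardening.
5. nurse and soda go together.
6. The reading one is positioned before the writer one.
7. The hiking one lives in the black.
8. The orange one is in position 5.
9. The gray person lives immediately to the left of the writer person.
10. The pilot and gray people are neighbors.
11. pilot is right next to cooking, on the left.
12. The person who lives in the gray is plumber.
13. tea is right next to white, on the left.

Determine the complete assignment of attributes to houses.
Solution:

House | Hobby | Color | Drink | Job
-----------------------------------
  1   | reading | brown | smoothie | pilot
  2   | cooking | gray | coffee | plumber
  3   | hiking | black | tea | writer
  4   | painting | white | juice | chef
  5   | gardening | orange | soda | nurse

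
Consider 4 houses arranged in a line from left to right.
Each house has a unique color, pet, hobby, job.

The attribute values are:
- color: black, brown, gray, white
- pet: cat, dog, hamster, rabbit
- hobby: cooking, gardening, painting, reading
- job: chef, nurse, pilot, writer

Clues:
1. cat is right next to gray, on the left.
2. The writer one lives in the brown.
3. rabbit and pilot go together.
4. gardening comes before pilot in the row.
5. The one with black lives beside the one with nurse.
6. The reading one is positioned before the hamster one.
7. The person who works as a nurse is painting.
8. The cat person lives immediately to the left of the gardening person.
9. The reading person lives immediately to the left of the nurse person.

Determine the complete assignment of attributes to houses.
Solution:

House | Color | Pet | Hobby | Job
---------------------------------
  1   | brown | cat | cooking | writer
  2   | gray | dog | gardening | chef
  3   | black | rabbit | reading | pilot
  4   | white | hamster | painting | nurse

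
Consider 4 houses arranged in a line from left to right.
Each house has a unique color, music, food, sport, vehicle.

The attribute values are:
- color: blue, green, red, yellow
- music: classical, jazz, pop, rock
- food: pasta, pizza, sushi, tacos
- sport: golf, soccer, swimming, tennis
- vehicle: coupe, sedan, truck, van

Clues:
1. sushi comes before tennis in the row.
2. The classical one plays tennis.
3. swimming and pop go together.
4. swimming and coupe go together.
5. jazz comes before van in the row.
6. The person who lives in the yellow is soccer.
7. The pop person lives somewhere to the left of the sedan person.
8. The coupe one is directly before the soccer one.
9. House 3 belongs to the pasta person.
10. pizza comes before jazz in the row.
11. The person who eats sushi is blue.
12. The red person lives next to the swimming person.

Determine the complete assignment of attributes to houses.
Solution:

House | Color | Music | Food | Sport | Vehicle
----------------------------------------------
  1   | red | rock | pizza | golf | truck
  2   | blue | pop | sushi | swimming | coupe
  3   | yellow | jazz | pasta | soccer | sedan
  4   | green | classical | tacos | tennis | van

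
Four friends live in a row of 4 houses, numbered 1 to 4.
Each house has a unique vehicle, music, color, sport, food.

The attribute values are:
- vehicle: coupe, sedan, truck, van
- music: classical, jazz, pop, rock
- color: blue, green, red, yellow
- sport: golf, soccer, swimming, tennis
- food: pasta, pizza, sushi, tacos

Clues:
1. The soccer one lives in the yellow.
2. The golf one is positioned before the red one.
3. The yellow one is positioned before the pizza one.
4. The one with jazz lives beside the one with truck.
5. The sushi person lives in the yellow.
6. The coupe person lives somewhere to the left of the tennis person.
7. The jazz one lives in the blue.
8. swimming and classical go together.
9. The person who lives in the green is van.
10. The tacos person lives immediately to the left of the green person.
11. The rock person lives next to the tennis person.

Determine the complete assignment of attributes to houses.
Solution:

House | Vehicle | Music | Color | Sport | Food
----------------------------------------------
  1   | coupe | jazz | blue | golf | pasta
  2   | truck | rock | yellow | soccer | sushi
  3   | sedan | pop | red | tennis | tacos
  4   | van | classical | green | swimming | pizza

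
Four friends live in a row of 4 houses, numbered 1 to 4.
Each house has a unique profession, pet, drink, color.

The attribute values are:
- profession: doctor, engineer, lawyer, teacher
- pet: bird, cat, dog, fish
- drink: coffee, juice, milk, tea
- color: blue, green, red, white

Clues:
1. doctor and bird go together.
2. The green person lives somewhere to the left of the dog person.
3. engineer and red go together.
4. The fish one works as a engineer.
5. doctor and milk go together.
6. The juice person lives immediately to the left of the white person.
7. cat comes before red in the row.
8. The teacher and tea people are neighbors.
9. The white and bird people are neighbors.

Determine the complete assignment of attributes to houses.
Solution:

House | Profession | Pet | Drink | Color
----------------------------------------
  1   | teacher | cat | juice | green
  2   | lawyer | dog | tea | white
  3   | doctor | bird | milk | blue
  4   | engineer | fish | coffee | red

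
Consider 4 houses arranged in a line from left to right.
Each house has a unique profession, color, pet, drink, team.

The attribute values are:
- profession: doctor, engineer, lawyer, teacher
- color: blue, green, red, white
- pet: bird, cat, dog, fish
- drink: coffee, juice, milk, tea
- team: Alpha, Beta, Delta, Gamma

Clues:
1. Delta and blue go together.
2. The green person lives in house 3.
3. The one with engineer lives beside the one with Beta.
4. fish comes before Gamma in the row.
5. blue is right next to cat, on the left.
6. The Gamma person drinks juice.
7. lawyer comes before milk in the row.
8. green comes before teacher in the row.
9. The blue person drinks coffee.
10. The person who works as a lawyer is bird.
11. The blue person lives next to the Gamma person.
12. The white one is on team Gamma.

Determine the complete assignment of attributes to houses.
Solution:

House | Profession | Color | Pet | Drink | Team
-----------------------------------------------
  1   | doctor | blue | fish | coffee | Delta
  2   | engineer | white | cat | juice | Gamma
  3   | lawyer | green | bird | tea | Beta
  4   | teacher | red | dog | milk | Alpha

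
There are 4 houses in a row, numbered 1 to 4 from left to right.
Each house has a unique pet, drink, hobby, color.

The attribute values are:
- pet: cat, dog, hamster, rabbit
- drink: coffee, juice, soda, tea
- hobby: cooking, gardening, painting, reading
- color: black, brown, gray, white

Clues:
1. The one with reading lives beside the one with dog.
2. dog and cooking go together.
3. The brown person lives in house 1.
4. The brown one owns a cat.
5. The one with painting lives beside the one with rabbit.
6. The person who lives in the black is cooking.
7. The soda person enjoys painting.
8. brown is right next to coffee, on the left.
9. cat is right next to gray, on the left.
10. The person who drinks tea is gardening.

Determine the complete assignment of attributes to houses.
Solution:

House | Pet | Drink | Hobby | Color
-----------------------------------
  1   | cat | soda | painting | brown
  2   | rabbit | coffee | reading | gray
  3   | dog | juice | cooking | black
  4   | hamster | tea | gardening | white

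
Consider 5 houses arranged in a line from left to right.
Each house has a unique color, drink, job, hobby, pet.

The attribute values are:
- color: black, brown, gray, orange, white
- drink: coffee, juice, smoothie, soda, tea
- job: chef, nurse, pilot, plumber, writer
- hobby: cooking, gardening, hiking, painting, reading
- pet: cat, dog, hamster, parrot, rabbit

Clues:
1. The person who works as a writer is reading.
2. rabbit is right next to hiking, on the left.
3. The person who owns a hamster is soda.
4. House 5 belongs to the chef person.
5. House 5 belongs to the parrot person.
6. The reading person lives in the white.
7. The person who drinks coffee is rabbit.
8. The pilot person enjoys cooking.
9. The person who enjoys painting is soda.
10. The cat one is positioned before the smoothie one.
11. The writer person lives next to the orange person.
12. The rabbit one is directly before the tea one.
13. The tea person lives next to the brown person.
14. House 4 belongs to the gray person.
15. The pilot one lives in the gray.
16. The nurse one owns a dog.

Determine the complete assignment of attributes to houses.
Solution:

House | Color | Drink | Job | Hobby | Pet
-----------------------------------------
  1   | white | coffee | writer | reading | rabbit
  2   | orange | tea | nurse | hiking | dog
  3   | brown | soda | plumber | painting | hamster
  4   | gray | juice | pilot | cooking | cat
  5   | black | smoothie | chef | gardening | parrot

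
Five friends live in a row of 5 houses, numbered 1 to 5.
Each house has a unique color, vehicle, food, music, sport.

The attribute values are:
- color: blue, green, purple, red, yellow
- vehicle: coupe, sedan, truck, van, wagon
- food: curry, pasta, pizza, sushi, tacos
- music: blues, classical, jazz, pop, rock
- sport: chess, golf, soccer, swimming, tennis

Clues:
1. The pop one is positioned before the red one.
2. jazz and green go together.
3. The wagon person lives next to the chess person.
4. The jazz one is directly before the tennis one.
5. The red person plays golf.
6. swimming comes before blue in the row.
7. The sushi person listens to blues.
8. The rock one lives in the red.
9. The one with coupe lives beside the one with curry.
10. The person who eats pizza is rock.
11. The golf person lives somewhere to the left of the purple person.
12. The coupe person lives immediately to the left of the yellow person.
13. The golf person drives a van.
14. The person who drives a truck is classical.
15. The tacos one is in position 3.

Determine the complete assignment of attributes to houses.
Solution:

House | Color | Vehicle | Food | Music | Sport
----------------------------------------------
  1   | green | coupe | pasta | jazz | swimming
  2   | yellow | wagon | curry | pop | tennis
  3   | blue | truck | tacos | classical | chess
  4   | red | van | pizza | rock | golf
  5   | purple | sedan | sushi | blues | soccer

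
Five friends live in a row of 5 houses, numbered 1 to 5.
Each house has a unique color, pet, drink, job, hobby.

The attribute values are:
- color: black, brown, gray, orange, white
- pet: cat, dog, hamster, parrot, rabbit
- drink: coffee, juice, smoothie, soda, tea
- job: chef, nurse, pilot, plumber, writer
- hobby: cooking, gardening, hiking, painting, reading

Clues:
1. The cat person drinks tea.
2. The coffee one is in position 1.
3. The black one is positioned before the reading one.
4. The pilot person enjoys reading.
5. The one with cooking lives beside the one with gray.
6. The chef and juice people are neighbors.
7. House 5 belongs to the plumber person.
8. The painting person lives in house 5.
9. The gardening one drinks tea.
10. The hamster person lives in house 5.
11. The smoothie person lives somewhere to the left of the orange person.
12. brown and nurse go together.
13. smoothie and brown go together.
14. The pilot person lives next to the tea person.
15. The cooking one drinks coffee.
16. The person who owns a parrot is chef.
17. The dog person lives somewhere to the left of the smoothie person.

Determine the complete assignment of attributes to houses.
Solution:

House | Color | Pet | Drink | Job | Hobby
-----------------------------------------
  1   | black | parrot | coffee | chef | cooking
  2   | gray | dog | juice | pilot | reading
  3   | white | cat | tea | writer | gardening
  4   | brown | rabbit | smoothie | nurse | hiking
  5   | orange | hamster | soda | plumber | painting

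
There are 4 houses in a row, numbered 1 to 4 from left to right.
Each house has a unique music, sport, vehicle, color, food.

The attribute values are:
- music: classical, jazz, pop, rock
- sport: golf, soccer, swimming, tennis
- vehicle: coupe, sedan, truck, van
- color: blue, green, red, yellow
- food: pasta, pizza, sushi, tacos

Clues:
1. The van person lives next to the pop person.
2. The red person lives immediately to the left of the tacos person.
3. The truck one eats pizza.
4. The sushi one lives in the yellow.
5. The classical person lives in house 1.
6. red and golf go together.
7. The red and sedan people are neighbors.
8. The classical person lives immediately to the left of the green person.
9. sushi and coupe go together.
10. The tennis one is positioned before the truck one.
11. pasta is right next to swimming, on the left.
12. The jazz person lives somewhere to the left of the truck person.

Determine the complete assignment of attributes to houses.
Solution:

House | Music | Sport | Vehicle | Color | Food
----------------------------------------------
  1   | classical | golf | van | red | pasta
  2   | pop | swimming | sedan | green | tacos
  3   | jazz | tennis | coupe | yellow | sushi
  4   | rock | soccer | truck | blue | pizza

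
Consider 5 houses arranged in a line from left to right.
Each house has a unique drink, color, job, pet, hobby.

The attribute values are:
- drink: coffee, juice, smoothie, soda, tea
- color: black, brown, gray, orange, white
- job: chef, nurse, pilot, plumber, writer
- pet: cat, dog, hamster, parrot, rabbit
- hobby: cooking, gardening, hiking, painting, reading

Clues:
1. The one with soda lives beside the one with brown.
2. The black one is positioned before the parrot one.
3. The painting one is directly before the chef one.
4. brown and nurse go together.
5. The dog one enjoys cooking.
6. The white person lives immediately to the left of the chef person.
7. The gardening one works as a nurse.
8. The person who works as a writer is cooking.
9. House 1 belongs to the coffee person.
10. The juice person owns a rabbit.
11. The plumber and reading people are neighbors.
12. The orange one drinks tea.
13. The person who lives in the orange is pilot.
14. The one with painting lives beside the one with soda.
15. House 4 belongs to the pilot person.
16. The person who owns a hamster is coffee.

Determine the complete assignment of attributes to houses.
Solution:

House | Drink | Color | Job | Pet | Hobby
-----------------------------------------
  1   | coffee | white | plumber | hamster | painting
  2   | soda | black | chef | cat | reading
  3   | juice | brown | nurse | rabbit | gardening
  4   | tea | orange | pilot | parrot | hiking
  5   | smoothie | gray | writer | dog | cooking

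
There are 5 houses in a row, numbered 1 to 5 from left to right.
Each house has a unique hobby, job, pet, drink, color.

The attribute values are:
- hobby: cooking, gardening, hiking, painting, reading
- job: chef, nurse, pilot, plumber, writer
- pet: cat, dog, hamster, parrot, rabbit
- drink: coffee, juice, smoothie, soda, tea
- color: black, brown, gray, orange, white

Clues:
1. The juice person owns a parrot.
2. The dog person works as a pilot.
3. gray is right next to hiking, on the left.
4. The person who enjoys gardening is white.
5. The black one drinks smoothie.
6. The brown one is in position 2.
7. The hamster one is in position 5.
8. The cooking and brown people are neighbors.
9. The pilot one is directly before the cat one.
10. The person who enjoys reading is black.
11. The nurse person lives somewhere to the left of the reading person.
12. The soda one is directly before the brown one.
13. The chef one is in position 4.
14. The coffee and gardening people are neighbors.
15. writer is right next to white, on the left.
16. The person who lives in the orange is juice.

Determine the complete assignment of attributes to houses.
Solution:

House | Hobby | Job | Pet | Drink | Color
-----------------------------------------
  1   | cooking | pilot | dog | soda | gray
  2   | hiking | writer | cat | coffee | brown
  3   | gardening | nurse | rabbit | tea | white
  4   | painting | chef | parrot | juice | orange
  5   | reading | plumber | hamster | smoothie | black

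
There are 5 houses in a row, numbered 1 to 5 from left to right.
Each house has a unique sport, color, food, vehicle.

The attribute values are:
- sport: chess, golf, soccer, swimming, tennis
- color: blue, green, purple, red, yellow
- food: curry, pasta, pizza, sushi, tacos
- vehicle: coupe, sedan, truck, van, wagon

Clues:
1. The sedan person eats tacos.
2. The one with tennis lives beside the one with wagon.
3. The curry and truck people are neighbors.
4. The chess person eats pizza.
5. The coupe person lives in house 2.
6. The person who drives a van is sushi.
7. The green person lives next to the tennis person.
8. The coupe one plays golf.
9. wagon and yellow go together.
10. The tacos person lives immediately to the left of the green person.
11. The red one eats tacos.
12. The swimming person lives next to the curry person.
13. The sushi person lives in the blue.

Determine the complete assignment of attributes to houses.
Solution:

House | Sport | Color | Food | Vehicle
--------------------------------------
  1   | swimming | red | tacos | sedan
  2   | golf | green | curry | coupe
  3   | tennis | purple | pasta | truck
  4   | chess | yellow | pizza | wagon
  5   | soccer | blue | sushi | van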